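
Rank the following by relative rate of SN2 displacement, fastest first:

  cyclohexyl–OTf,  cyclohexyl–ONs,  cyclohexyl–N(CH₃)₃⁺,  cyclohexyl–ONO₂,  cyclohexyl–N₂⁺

cyclohexyl–N₂⁺ > cyclohexyl–OTf > cyclohexyl–ONs > cyclohexyl–ONO₂ > cyclohexyl–N(CH₃)₃⁺

The skeletons are identical, so relative rate is governed entirely by leaving-group ability.
The more stable X⁻ (or X) is on its own — i.e. the weaker a base it is — the better a leaving group it makes.
cyclohexyl–N₂⁺ loses N₂: no meaningful conjugate acid; N₂ departs as an exceptionally stable neutral molecule
cyclohexyl–OTf loses OTf⁻: pKₐ(CF₃SO₃H (triflic acid)) ≈ -14
cyclohexyl–ONs loses ONs⁻: pKₐ(p-O₂NC₆H₄SO₃H) ≈ -3.5
cyclohexyl–ONO₂ loses NO₃⁻: pKₐ(HNO₃) ≈ -1.3
cyclohexyl–N(CH₃)₃⁺ loses NR'₃: pKₐ(R'₃NH⁺) ≈ 10.7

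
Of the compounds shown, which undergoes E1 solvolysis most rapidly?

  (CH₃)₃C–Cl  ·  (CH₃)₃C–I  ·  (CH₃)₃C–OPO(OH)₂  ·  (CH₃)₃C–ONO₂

(CH₃)₃C–I

The skeletons are identical, so relative rate is governed entirely by leaving-group ability.
A good leaving group is a weak base: the lower the pKₐ of its conjugate acid, the more readily it departs.
(CH₃)₃C–I loses I⁻: pKₐ(HI) ≈ -10
(CH₃)₃C–Cl loses Cl⁻: pKₐ(HCl) ≈ -7
(CH₃)₃C–ONO₂ loses NO₃⁻: pKₐ(HNO₃) ≈ -1.3
(CH₃)₃C–OPO(OH)₂ loses H₂PO₄⁻: pKₐ(H₃PO₄) ≈ 2.1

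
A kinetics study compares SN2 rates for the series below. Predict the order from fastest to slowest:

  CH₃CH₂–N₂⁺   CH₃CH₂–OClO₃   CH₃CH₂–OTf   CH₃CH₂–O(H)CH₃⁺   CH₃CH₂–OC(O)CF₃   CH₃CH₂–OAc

CH₃CH₂–N₂⁺ > CH₃CH₂–OTf > CH₃CH₂–OClO₃ > CH₃CH₂–O(H)CH₃⁺ > CH₃CH₂–OC(O)CF₃ > CH₃CH₂–OAc

Same R in every case — rank the leaving groups.
A good leaving group is a weak base: the lower the pKₐ of its conjugate acid, the more readily it departs.
CH₃CH₂–N₂⁺ loses N₂: no meaningful conjugate acid; N₂ departs as an exceptionally stable neutral molecule
CH₃CH₂–OTf loses OTf⁻: pKₐ(CF₃SO₃H (triflic acid)) ≈ -14
CH₃CH₂–OClO₃ loses ClO₄⁻: pKₐ(HClO₄) ≈ -10
CH₃CH₂–O(H)CH₃⁺ loses R'OH: pKₐ(R'OH₂⁺) ≈ -2.4
CH₃CH₂–OC(O)CF₃ loses CF₃COO⁻: pKₐ(CF₃COOH) ≈ 0.2
CH₃CH₂–OAc loses AcO⁻: pKₐ(CH₃COOH) ≈ 4.8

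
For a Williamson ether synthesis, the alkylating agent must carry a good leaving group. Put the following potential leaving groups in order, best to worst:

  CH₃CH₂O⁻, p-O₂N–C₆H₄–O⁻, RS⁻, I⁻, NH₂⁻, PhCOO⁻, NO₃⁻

I⁻ > NO₃⁻ > PhCOO⁻ > p-O₂N–C₆H₄–O⁻ > RS⁻ > CH₃CH₂O⁻ > NH₂⁻

I⁻: pKₐ(HI) ≈ -10
NO₃⁻: pKₐ(HNO₃) ≈ -1.3
PhCOO⁻: pKₐ(C₆H₅COOH) ≈ 4.2
p-O₂N–C₆H₄–O⁻: pKₐ(p-nitrophenol) ≈ 7.2
RS⁻: pKₐ(RSH (a thiol)) ≈ 10.5
CH₃CH₂O⁻: pKₐ(CH₃CH₂OH) ≈ 16
NH₂⁻: pKₐ(NH₃) ≈ 38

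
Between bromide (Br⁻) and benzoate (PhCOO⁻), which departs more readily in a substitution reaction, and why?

bromide (Br⁻)

bromide (Br⁻) is the better leaving group.
pKₐ(HBr) ≈ -9 versus pKₐ(C₆H₅COOH) ≈ 4.2: bromide (Br⁻) is the much weaker base.
Weak base; good leaving group.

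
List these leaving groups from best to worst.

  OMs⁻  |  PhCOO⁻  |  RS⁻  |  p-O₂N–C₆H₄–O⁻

OMs⁻ > PhCOO⁻ > p-O₂N–C₆H₄–O⁻ > RS⁻

Rank by basicity of the departing species: weakest base leaves most easily.
OMs⁻: pKₐ(CH₃SO₃H (MsOH)) ≈ -1.9
PhCOO⁻: pKₐ(C₆H₅COOH) ≈ 4.2
p-O₂N–C₆H₄–O⁻: pKₐ(p-nitrophenol) ≈ 7.2 — nitro group delocalises the charge; the classic chromogenic LG
RS⁻: pKₐ(RSH (a thiol)) ≈ 10.5 — moderately basic; rarely leaves without activation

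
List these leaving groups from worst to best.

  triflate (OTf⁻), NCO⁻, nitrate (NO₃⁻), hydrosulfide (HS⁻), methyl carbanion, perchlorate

Rank by basicity of the departing species: weakest base leaves most easily.
triflate (OTf⁻): pKₐ(CF₃SO₃H (triflic acid)) ≈ -14
perchlorate: pKₐ(HClO₄) ≈ -10
nitrate (NO₃⁻): pKₐ(HNO₃) ≈ -1.3
NCO⁻: pKₐ(HOCN) ≈ 3.5
hydrosulfide (HS⁻): pKₐ(H₂S) ≈ 7
methyl carbanion: pKₐ(CH₄) ≈ 48
Listed from poorest to best leaving group as asked.

methyl carbanion < hydrosulfide (HS⁻) < NCO⁻ < nitrate (NO₃⁻) < perchlorate < triflate (OTf⁻)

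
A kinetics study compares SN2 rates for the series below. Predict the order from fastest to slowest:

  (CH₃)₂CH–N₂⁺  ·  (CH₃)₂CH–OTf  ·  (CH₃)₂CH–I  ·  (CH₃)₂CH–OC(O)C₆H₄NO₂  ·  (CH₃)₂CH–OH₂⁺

The skeletons are identical, so relative rate is governed entirely by leaving-group ability.
A good leaving group is a weak base: the lower the pKₐ of its conjugate acid, the more readily it departs.
(CH₃)₂CH–N₂⁺ loses N₂: no meaningful conjugate acid; N₂ departs as an exceptionally stable neutral molecule
(CH₃)₂CH–OTf loses OTf⁻: pKₐ(CF₃SO₃H (triflic acid)) ≈ -14
(CH₃)₂CH–I loses I⁻: pKₐ(HI) ≈ -10
(CH₃)₂CH–OH₂⁺ loses H₂O: pKₐ(H₃O⁺) ≈ -1.7
(CH₃)₂CH–OC(O)C₆H₄NO₂ loses p-O₂N–C₆H₄–COO⁻: pKₐ(p-nitrobenzoic acid) ≈ 3.4

(CH₃)₂CH–N₂⁺ > (CH₃)₂CH–OTf > (CH₃)₂CH–I > (CH₃)₂CH–OH₂⁺ > (CH₃)₂CH–OC(O)C₆H₄NO₂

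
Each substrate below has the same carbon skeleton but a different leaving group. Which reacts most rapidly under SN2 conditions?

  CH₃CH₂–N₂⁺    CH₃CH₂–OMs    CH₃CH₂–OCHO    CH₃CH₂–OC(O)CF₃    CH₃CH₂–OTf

The skeletons are identical, so relative rate is governed entirely by leaving-group ability.
The more stable X⁻ (or X) is on its own — i.e. the weaker a base it is — the better a leaving group it makes.
CH₃CH₂–N₂⁺ loses N₂: no meaningful conjugate acid; N₂ departs as an exceptionally stable neutral molecule
CH₃CH₂–OTf loses OTf⁻: pKₐ(CF₃SO₃H (triflic acid)) ≈ -14
CH₃CH₂–OMs loses OMs⁻: pKₐ(CH₃SO₃H (MsOH)) ≈ -1.9
CH₃CH₂–OC(O)CF₃ loses CF₃COO⁻: pKₐ(CF₃COOH) ≈ 0.2
CH₃CH₂–OCHO loses HCOO⁻: pKₐ(HCOOH) ≈ 3.8

CH₃CH₂–N₂⁺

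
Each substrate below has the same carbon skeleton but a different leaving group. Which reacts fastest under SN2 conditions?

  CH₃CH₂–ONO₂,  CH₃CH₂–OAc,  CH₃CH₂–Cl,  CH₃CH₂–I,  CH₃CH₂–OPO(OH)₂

CH₃CH₂–I

Same R in every case — rank the leaving groups.
The more stable X⁻ (or X) is on its own — i.e. the weaker a base it is — the better a leaving group it makes.
CH₃CH₂–I loses I⁻: pKₐ(HI) ≈ -10
CH₃CH₂–Cl loses Cl⁻: pKₐ(HCl) ≈ -7
CH₃CH₂–ONO₂ loses NO₃⁻: pKₐ(HNO₃) ≈ -1.3
CH₃CH₂–OPO(OH)₂ loses H₂PO₄⁻: pKₐ(H₃PO₄) ≈ 2.1
CH₃CH₂–OAc loses AcO⁻: pKₐ(CH₃COOH) ≈ 4.8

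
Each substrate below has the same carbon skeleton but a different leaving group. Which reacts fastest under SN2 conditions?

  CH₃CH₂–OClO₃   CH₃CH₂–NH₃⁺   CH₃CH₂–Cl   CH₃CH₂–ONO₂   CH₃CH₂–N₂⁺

Same R in every case — rank the leaving groups.
Rank by basicity of the departing species: weakest base leaves most easily.
CH₃CH₂–N₂⁺ loses N₂: no meaningful conjugate acid; N₂ departs as an exceptionally stable neutral molecule
CH₃CH₂–OClO₃ loses ClO₄⁻: pKₐ(HClO₄) ≈ -10
CH₃CH₂–Cl loses Cl⁻: pKₐ(HCl) ≈ -7
CH₃CH₂–ONO₂ loses NO₃⁻: pKₐ(HNO₃) ≈ -1.3
CH₃CH₂–NH₃⁺ loses NH₃: pKₐ(NH₄⁺) ≈ 9.2

CH₃CH₂–N₂⁺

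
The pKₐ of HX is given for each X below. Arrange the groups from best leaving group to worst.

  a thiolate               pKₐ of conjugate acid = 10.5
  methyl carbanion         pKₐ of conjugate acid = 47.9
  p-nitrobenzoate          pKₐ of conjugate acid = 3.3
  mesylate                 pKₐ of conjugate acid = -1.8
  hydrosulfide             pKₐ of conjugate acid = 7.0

Lower conjugate-acid pKₐ ⇒ weaker base ⇒ better leaving group.
Sorting by the given values: mesylate (-1.8), p-nitrobenzoate (3.3), hydrosulfide (7.0), a thiolate (10.5), methyl carbanion (47.9).

mesylate > p-nitrobenzoate > hydrosulfide > a thiolate > methyl carbanion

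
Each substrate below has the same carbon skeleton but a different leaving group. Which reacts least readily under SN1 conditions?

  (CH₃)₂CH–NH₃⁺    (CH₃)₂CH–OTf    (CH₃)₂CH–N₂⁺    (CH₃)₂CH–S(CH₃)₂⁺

(CH₃)₂CH–NH₃⁺

The skeletons are identical, so relative rate is governed entirely by leaving-group ability.
The more stable X⁻ (or X) is on its own — i.e. the weaker a base it is — the better a leaving group it makes.
(CH₃)₂CH–N₂⁺ loses N₂: no meaningful conjugate acid; N₂ departs as an exceptionally stable neutral molecule
(CH₃)₂CH–OTf loses OTf⁻: pKₐ(CF₃SO₃H (triflic acid)) ≈ -14
(CH₃)₂CH–S(CH₃)₂⁺ loses SR'₂: pKₐ(R'₂SH⁺) ≈ -7
(CH₃)₂CH–NH₃⁺ loses NH₃: pKₐ(NH₄⁺) ≈ 9.2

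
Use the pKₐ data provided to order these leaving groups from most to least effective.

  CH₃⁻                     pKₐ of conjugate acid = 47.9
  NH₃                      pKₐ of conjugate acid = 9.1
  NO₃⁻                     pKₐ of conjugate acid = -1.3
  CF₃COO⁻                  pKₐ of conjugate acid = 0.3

NO₃⁻ > CF₃COO⁻ > NH₃ > CH₃⁻

Lower conjugate-acid pKₐ ⇒ weaker base ⇒ better leaving group.
Sorting by the given values: NO₃⁻ (-1.3), CF₃COO⁻ (0.3), NH₃ (9.1), CH₃⁻ (47.9).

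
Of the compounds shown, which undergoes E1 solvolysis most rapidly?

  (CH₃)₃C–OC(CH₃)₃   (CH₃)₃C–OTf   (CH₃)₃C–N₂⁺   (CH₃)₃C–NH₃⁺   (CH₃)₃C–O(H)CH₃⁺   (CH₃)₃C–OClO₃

The skeletons are identical, so relative rate is governed entirely by leaving-group ability.
Rank by basicity of the departing species: weakest base leaves most easily.
(CH₃)₃C–N₂⁺ loses N₂: no meaningful conjugate acid; N₂ departs as an exceptionally stable neutral molecule
(CH₃)₃C–OTf loses OTf⁻: pKₐ(CF₃SO₃H (triflic acid)) ≈ -14
(CH₃)₃C–OClO₃ loses ClO₄⁻: pKₐ(HClO₄) ≈ -10
(CH₃)₃C–O(H)CH₃⁺ loses R'OH: pKₐ(R'OH₂⁺) ≈ -2.4
(CH₃)₃C–NH₃⁺ loses NH₃: pKₐ(NH₄⁺) ≈ 9.2
(CH₃)₃C–OC(CH₃)₃ loses (CH₃)₃CO⁻: pKₐ(t-BuOH) ≈ 18

(CH₃)₃C–N₂⁺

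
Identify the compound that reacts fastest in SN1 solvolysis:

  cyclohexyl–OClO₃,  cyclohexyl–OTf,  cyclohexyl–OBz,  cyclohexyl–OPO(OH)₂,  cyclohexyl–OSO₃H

Same R in every case — rank the leaving groups.
A good leaving group is a weak base: the lower the pKₐ of its conjugate acid, the more readily it departs.
cyclohexyl–OTf loses OTf⁻: pKₐ(CF₃SO₃H (triflic acid)) ≈ -14
cyclohexyl–OClO₃ loses ClO₄⁻: pKₐ(HClO₄) ≈ -10
cyclohexyl–OSO₃H loses HSO₄⁻: pKₐ(H₂SO₄) ≈ -3
cyclohexyl–OPO(OH)₂ loses H₂PO₄⁻: pKₐ(H₃PO₄) ≈ 2.1
cyclohexyl–OBz loses PhCOO⁻: pKₐ(C₆H₅COOH) ≈ 4.2

cyclohexyl–OTf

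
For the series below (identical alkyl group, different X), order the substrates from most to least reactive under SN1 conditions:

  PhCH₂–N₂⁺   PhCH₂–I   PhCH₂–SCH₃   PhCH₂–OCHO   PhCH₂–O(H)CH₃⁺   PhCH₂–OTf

PhCH₂–N₂⁺ > PhCH₂–OTf > PhCH₂–I > PhCH₂–O(H)CH₃⁺ > PhCH₂–OCHO > PhCH₂–SCH₃

Same R in every case — rank the leaving groups.
A good leaving group is a weak base: the lower the pKₐ of its conjugate acid, the more readily it departs.
PhCH₂–N₂⁺ loses N₂: no meaningful conjugate acid; N₂ departs as an exceptionally stable neutral molecule
PhCH₂–OTf loses OTf⁻: pKₐ(CF₃SO₃H (triflic acid)) ≈ -14
PhCH₂–I loses I⁻: pKₐ(HI) ≈ -10
PhCH₂–O(H)CH₃⁺ loses R'OH: pKₐ(R'OH₂⁺) ≈ -2.4
PhCH₂–OCHO loses HCOO⁻: pKₐ(HCOOH) ≈ 3.8
PhCH₂–SCH₃ loses RS⁻: pKₐ(RSH (a thiol)) ≈ 10.5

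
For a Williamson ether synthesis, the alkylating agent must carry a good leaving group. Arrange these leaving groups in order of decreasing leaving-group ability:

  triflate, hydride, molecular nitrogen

A good leaving group is a weak base: the lower the pKₐ of its conjugate acid, the more readily it departs.
molecular nitrogen: no meaningful conjugate acid; N₂ departs as an exceptionally stable neutral molecule
triflate: pKₐ(CF₃SO₃H (triflic acid)) ≈ -14 — charge spread over three oxygens and a CF₃ group; the premier leaving group in synthesis
hydride: pKₐ(H₂) ≈ 36 — extremely strong base; leaves only in special hydride-transfer contexts

molecular nitrogen > triflate > hydride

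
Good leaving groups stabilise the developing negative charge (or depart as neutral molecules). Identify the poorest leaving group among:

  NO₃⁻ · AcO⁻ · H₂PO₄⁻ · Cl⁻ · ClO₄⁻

ClO₄⁻: pKₐ(HClO₄) ≈ -10
Cl⁻: pKₐ(HCl) ≈ -7
NO₃⁻: pKₐ(HNO₃) ≈ -1.3
H₂PO₄⁻: pKₐ(H₃PO₄) ≈ 2.1
AcO⁻: pKₐ(CH₃COOH) ≈ 4.8

AcO⁻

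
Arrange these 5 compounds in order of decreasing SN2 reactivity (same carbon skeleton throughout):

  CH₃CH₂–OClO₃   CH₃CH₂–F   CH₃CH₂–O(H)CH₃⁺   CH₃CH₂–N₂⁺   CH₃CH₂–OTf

CH₃CH₂–N₂⁺ > CH₃CH₂–OTf > CH₃CH₂–OClO₃ > CH₃CH₂–O(H)CH₃⁺ > CH₃CH₂–F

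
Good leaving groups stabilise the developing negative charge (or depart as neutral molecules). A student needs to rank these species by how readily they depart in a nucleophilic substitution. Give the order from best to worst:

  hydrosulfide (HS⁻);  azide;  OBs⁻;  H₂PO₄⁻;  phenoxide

OBs⁻ > H₂PO₄⁻ > azide > hydrosulfide (HS⁻) > phenoxide

Rank by basicity of the departing species: weakest base leaves most easily.
OBs⁻: pKₐ(p-BrC₆H₄SO₃H) ≈ -2.8
H₂PO₄⁻: pKₐ(H₃PO₄) ≈ 2.1
azide: pKₐ(HN₃) ≈ 4.7
hydrosulfide (HS⁻): pKₐ(H₂S) ≈ 7 — larger and more polarisable than the oxygen analogue
phenoxide: pKₐ(C₆H₅OH (phenol)) ≈ 10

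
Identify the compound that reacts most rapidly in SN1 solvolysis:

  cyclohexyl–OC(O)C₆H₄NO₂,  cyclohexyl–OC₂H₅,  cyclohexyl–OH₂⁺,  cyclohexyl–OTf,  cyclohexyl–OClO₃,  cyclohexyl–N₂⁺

The skeletons are identical, so relative rate is governed entirely by leaving-group ability.
The more stable X⁻ (or X) is on its own — i.e. the weaker a base it is — the better a leaving group it makes.
cyclohexyl–N₂⁺ loses N₂: no meaningful conjugate acid; N₂ departs as an exceptionally stable neutral molecule
cyclohexyl–OTf loses OTf⁻: pKₐ(CF₃SO₃H (triflic acid)) ≈ -14
cyclohexyl–OClO₃ loses ClO₄⁻: pKₐ(HClO₄) ≈ -10
cyclohexyl–OH₂⁺ loses H₂O: pKₐ(H₃O⁺) ≈ -1.7
cyclohexyl–OC(O)C₆H₄NO₂ loses p-O₂N–C₆H₄–COO⁻: pKₐ(p-nitrobenzoic acid) ≈ 3.4
cyclohexyl–OC₂H₅ loses CH₃CH₂O⁻: pKₐ(CH₃CH₂OH) ≈ 16

cyclohexyl–N₂⁺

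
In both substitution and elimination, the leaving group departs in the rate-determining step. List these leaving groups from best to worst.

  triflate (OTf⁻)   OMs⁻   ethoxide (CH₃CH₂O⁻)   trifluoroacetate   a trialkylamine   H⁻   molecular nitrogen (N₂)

The more stable X⁻ (or X) is on its own — i.e. the weaker a base it is — the better a leaving group it makes.
molecular nitrogen (N₂): no meaningful conjugate acid; N₂ departs as an exceptionally stable neutral molecule
triflate (OTf⁻): pKₐ(CF₃SO₃H (triflic acid)) ≈ -14
OMs⁻: pKₐ(CH₃SO₃H (MsOH)) ≈ -1.9
trifluoroacetate: pKₐ(CF₃COOH) ≈ 0.2
a trialkylamine: pKₐ(R'₃NH⁺) ≈ 10.7
ethoxide (CH₃CH₂O⁻): pKₐ(CH₃CH₂OH) ≈ 16
H⁻: pKₐ(H₂) ≈ 36

molecular nitrogen (N₂) > triflate (OTf⁻) > OMs⁻ > trifluoroacetate > a trialkylamine > ethoxide (CH₃CH₂O⁻) > H⁻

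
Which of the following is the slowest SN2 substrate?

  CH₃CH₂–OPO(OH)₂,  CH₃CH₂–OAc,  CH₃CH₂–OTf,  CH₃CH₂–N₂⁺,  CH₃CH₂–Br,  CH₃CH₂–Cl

CH₃CH₂–OAc

Same R in every case — rank the leaving groups.
The more stable X⁻ (or X) is on its own — i.e. the weaker a base it is — the better a leaving group it makes.
CH₃CH₂–N₂⁺ loses N₂: no meaningful conjugate acid; N₂ departs as an exceptionally stable neutral molecule
CH₃CH₂–OTf loses OTf⁻: pKₐ(CF₃SO₃H (triflic acid)) ≈ -14
CH₃CH₂–Br loses Br⁻: pKₐ(HBr) ≈ -9
CH₃CH₂–Cl loses Cl⁻: pKₐ(HCl) ≈ -7
CH₃CH₂–OPO(OH)₂ loses H₂PO₄⁻: pKₐ(H₃PO₄) ≈ 2.1
CH₃CH₂–OAc loses AcO⁻: pKₐ(CH₃COOH) ≈ 4.8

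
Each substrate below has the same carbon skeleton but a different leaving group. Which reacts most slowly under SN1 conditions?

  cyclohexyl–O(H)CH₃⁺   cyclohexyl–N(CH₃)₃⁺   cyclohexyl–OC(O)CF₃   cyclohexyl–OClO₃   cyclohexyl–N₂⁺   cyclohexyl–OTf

cyclohexyl–N(CH₃)₃⁺

Identical carbon frameworks mean the comparison reduces to leaving-group quality.
Leaving-group ability tracks the stability of the departed species; conjugate-acid pKₐ is the usual yardstick (lower pKₐ → better LG).
cyclohexyl–N₂⁺ loses N₂: no meaningful conjugate acid; N₂ departs as an exceptionally stable neutral molecule
cyclohexyl–OTf loses OTf⁻: pKₐ(CF₃SO₃H (triflic acid)) ≈ -14
cyclohexyl–OClO₃ loses ClO₄⁻: pKₐ(HClO₄) ≈ -10
cyclohexyl–O(H)CH₃⁺ loses R'OH: pKₐ(R'OH₂⁺) ≈ -2.4
cyclohexyl–OC(O)CF₃ loses CF₃COO⁻: pKₐ(CF₃COOH) ≈ 0.2
cyclohexyl–N(CH₃)₃⁺ loses NR'₃: pKₐ(R'₃NH⁺) ≈ 10.7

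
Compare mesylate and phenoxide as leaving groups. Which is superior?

mesylate is the better leaving group.
pKₐ(CH₃SO₃H (MsOH)) ≈ -1.9 versus pKₐ(C₆H₅OH (phenol)) ≈ 10: mesylate is the much weaker base.
Resonance-delocalised alkanesulfonate.

mesylate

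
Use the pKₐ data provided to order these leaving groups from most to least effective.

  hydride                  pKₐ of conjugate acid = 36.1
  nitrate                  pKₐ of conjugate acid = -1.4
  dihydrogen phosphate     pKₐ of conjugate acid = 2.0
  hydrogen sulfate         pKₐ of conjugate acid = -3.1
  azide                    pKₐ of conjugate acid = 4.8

Lower conjugate-acid pKₐ ⇒ weaker base ⇒ better leaving group.
Sorting by the given values: hydrogen sulfate (-3.1), nitrate (-1.4), dihydrogen phosphate (2.0), azide (4.8), hydride (36.1).

hydrogen sulfate > nitrate > dihydrogen phosphate > azide > hydride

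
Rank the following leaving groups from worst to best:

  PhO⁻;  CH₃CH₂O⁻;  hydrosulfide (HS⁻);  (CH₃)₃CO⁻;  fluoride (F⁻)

(CH₃)₃CO⁻ < CH₃CH₂O⁻ < PhO⁻ < hydrosulfide (HS⁻) < fluoride (F⁻)

Rank by basicity of the departing species: weakest base leaves most easily.
fluoride (F⁻): pKₐ(HF) ≈ 3.2
hydrosulfide (HS⁻): pKₐ(H₂S) ≈ 7
PhO⁻: pKₐ(C₆H₅OH (phenol)) ≈ 10
CH₃CH₂O⁻: pKₐ(CH₃CH₂OH) ≈ 16
(CH₃)₃CO⁻: pKₐ(t-BuOH) ≈ 18
The question asks for worst first, so the sequence is read in increasing leaving-group ability.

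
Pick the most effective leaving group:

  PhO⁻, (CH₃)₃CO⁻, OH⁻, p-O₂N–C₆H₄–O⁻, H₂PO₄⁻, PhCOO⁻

The more stable X⁻ (or X) is on its own — i.e. the weaker a base it is — the better a leaving group it makes.
H₂PO₄⁻: pKₐ(H₃PO₄) ≈ 2.1
PhCOO⁻: pKₐ(C₆H₅COOH) ≈ 4.2
p-O₂N–C₆H₄–O⁻: pKₐ(p-nitrophenol) ≈ 7.2
PhO⁻: pKₐ(C₆H₅OH (phenol)) ≈ 10
OH⁻: pKₐ(H₂O) ≈ 15.7
(CH₃)₃CO⁻: pKₐ(t-BuOH) ≈ 18

H₂PO₄⁻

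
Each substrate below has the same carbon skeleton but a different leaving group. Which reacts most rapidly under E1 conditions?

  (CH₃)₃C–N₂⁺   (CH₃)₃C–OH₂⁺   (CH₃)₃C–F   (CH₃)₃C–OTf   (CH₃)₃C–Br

Same R in every case — rank the leaving groups.
Rank by basicity of the departing species: weakest base leaves most easily.
(CH₃)₃C–N₂⁺ loses N₂: no meaningful conjugate acid; N₂ departs as an exceptionally stable neutral molecule
(CH₃)₃C–OTf loses OTf⁻: pKₐ(CF₃SO₃H (triflic acid)) ≈ -14
(CH₃)₃C–Br loses Br⁻: pKₐ(HBr) ≈ -9
(CH₃)₃C–OH₂⁺ loses H₂O: pKₐ(H₃O⁺) ≈ -1.7
(CH₃)₃C–F loses F⁻: pKₐ(HF) ≈ 3.2

(CH₃)₃C–N₂⁺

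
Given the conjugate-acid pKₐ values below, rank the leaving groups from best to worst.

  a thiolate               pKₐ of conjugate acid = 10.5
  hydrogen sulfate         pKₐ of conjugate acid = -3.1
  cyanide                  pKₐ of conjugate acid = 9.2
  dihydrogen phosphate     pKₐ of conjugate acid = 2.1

hydrogen sulfate > dihydrogen phosphate > cyanide > a thiolate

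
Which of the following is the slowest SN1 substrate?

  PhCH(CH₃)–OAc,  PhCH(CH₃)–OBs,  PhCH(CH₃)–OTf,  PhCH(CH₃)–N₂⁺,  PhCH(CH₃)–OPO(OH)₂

PhCH(CH₃)–OAc

Identical carbon frameworks mean the comparison reduces to leaving-group quality.
Rank by basicity of the departing species: weakest base leaves most easily.
PhCH(CH₃)–N₂⁺ loses N₂: no meaningful conjugate acid; N₂ departs as an exceptionally stable neutral molecule
PhCH(CH₃)–OTf loses OTf⁻: pKₐ(CF₃SO₃H (triflic acid)) ≈ -14
PhCH(CH₃)–OBs loses OBs⁻: pKₐ(p-BrC₆H₄SO₃H) ≈ -2.8
PhCH(CH₃)–OPO(OH)₂ loses H₂PO₄⁻: pKₐ(H₃PO₄) ≈ 2.1
PhCH(CH₃)–OAc loses AcO⁻: pKₐ(CH₃COOH) ≈ 4.8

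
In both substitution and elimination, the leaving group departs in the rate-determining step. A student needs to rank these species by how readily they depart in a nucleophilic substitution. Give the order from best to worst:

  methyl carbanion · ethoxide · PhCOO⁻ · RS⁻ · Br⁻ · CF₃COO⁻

Leaving-group ability tracks the stability of the departed species; conjugate-acid pKₐ is the usual yardstick (lower pKₐ → better LG).
Br⁻: pKₐ(HBr) ≈ -9 — weak base; good leaving group
CF₃COO⁻: pKₐ(CF₃COOH) ≈ 0.2 — strongly electron-withdrawing CF₃ stabilises the carboxylate
PhCOO⁻: pKₐ(C₆H₅COOH) ≈ 4.2 — aryl carboxylate
RS⁻: pKₐ(RSH (a thiol)) ≈ 10.5 — moderately basic; rarely leaves without activation
ethoxide: pKₐ(CH₃CH₂OH) ≈ 16 — strong base; alkoxides do not leave unassisted
methyl carbanion: pKₐ(CH₄) ≈ 48 — unstabilised carbanion; the worst conceivable leaving group

Br⁻ > CF₃COO⁻ > PhCOO⁻ > RS⁻ > ethoxide > methyl carbanion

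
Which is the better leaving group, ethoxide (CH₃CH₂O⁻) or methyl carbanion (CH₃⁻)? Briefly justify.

ethoxide (CH₃CH₂O⁻)

ethoxide (CH₃CH₂O⁻) is the better leaving group.
pKₐ(CH₃CH₂OH) ≈ 16 versus pKₐ(CH₄) ≈ 48: ethoxide (CH₃CH₂O⁻) is the much weaker base.
Strong base; alkoxides do not leave unassisted.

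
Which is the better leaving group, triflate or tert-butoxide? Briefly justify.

triflate

triflate is the better leaving group.
pKₐ(CF₃SO₃H (triflic acid)) ≈ -14 versus pKₐ(t-BuOH) ≈ 18: triflate is the much weaker base.
Charge spread over three oxygens and a CF₃ group; the premier leaving group in synthesis.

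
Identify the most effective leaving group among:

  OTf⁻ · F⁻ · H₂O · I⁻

The more stable X⁻ (or X) is on its own — i.e. the weaker a base it is — the better a leaving group it makes.
OTf⁻: pKₐ(CF₃SO₃H (triflic acid)) ≈ -14
I⁻: pKₐ(HI) ≈ -10
H₂O: pKₐ(H₃O⁺) ≈ -1.7
F⁻: pKₐ(HF) ≈ 3.2

OTf⁻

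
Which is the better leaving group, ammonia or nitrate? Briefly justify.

nitrate is the better leaving group.
pKₐ(HNO₃) ≈ -1.3 versus pKₐ(NH₄⁺) ≈ 9.2: nitrate is the much weaker base.
Resonance-delocalised over three oxygens.

nitrate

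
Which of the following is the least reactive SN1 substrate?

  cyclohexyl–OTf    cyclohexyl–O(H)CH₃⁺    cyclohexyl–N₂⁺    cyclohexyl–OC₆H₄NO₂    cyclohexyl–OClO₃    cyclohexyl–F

With the same alkyl group throughout, only the leaving group differentiates the rates.
Rank by basicity of the departing species: weakest base leaves most easily.
cyclohexyl–N₂⁺ loses N₂: no meaningful conjugate acid; N₂ departs as an exceptionally stable neutral molecule
cyclohexyl–OTf loses OTf⁻: pKₐ(CF₃SO₃H (triflic acid)) ≈ -14
cyclohexyl–OClO₃ loses ClO₄⁻: pKₐ(HClO₄) ≈ -10
cyclohexyl–O(H)CH₃⁺ loses R'OH: pKₐ(R'OH₂⁺) ≈ -2.4
cyclohexyl–F loses F⁻: pKₐ(HF) ≈ 3.2
cyclohexyl–OC₆H₄NO₂ loses p-O₂N–C₆H₄–O⁻: pKₐ(p-nitrophenol) ≈ 7.2

cyclohexyl–OC₆H₄NO₂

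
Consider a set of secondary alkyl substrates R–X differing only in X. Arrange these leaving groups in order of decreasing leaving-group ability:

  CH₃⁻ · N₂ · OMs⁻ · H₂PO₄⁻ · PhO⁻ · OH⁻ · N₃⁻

N₂ > OMs⁻ > H₂PO₄⁻ > N₃⁻ > PhO⁻ > OH⁻ > CH₃⁻

N₂: no meaningful conjugate acid; N₂ departs as an exceptionally stable neutral molecule
OMs⁻: pKₐ(CH₃SO₃H (MsOH)) ≈ -1.9
H₂PO₄⁻: pKₐ(H₃PO₄) ≈ 2.1
N₃⁻: pKₐ(HN₃) ≈ 4.7
PhO⁻: pKₐ(C₆H₅OH (phenol)) ≈ 10
OH⁻: pKₐ(H₂O) ≈ 15.7
CH₃⁻: pKₐ(CH₄) ≈ 48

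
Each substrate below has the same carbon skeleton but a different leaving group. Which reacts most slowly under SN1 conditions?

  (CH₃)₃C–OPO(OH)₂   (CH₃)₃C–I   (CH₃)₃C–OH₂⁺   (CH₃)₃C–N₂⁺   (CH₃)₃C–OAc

(CH₃)₃C–OAc

The skeletons are identical, so relative rate is governed entirely by leaving-group ability.
Leaving-group ability tracks the stability of the departed species; conjugate-acid pKₐ is the usual yardstick (lower pKₐ → better LG).
(CH₃)₃C–N₂⁺ loses N₂: no meaningful conjugate acid; N₂ departs as an exceptionally stable neutral molecule
(CH₃)₃C–I loses I⁻: pKₐ(HI) ≈ -10
(CH₃)₃C–OH₂⁺ loses H₂O: pKₐ(H₃O⁺) ≈ -1.7
(CH₃)₃C–OPO(OH)₂ loses H₂PO₄⁻: pKₐ(H₃PO₄) ≈ 2.1
(CH₃)₃C–OAc loses AcO⁻: pKₐ(CH₃COOH) ≈ 4.8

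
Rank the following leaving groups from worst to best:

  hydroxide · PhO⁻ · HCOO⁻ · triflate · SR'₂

hydroxide < PhO⁻ < HCOO⁻ < SR'₂ < triflate

Leaving-group ability tracks the stability of the departed species; conjugate-acid pKₐ is the usual yardstick (lower pKₐ → better LG).
triflate: pKₐ(CF₃SO₃H (triflic acid)) ≈ -14
SR'₂: pKₐ(R'₂SH⁺) ≈ -7
HCOO⁻: pKₐ(HCOOH) ≈ 3.8
PhO⁻: pKₐ(C₆H₅OH (phenol)) ≈ 10
hydroxide: pKₐ(H₂O) ≈ 15.7
Reversing gives the worst-to-best order requested.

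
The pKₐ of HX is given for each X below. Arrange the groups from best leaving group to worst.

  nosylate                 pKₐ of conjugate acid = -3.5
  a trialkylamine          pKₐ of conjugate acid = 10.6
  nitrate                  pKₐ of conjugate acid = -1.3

nosylate > nitrate > a trialkylamine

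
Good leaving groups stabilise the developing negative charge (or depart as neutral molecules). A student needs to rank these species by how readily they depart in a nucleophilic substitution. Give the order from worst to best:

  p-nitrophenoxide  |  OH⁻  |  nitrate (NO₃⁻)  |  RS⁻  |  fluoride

The more stable X⁻ (or X) is on its own — i.e. the weaker a base it is — the better a leaving group it makes.
nitrate (NO₃⁻): pKₐ(HNO₃) ≈ -1.3
fluoride: pKₐ(HF) ≈ 3.2
p-nitrophenoxide: pKₐ(p-nitrophenol) ≈ 7.2
RS⁻: pKₐ(RSH (a thiol)) ≈ 10.5
OH⁻: pKₐ(H₂O) ≈ 15.7
Reversing gives the worst-to-best order requested.

OH⁻ < RS⁻ < p-nitrophenoxide < fluoride < nitrate (NO₃⁻)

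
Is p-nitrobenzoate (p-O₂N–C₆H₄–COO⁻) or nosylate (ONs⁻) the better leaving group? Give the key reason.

nosylate (ONs⁻)

nosylate (ONs⁻) is the better leaving group.
pKₐ(p-O₂NC₆H₄SO₃H) ≈ -3.5 versus pKₐ(p-nitrobenzoic acid) ≈ 3.4: nosylate (ONs⁻) is the much weaker base.
P-nitro group further stabilises the sulfonate.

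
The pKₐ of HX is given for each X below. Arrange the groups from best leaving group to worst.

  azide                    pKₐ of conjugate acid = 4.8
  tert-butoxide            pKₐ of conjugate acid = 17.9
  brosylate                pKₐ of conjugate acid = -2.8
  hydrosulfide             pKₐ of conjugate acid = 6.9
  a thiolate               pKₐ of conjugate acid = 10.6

Lower conjugate-acid pKₐ ⇒ weaker base ⇒ better leaving group.
Sorting by the given values: brosylate (-2.8), azide (4.8), hydrosulfide (6.9), a thiolate (10.6), tert-butoxide (17.9).

brosylate > azide > hydrosulfide > a thiolate > tert-butoxide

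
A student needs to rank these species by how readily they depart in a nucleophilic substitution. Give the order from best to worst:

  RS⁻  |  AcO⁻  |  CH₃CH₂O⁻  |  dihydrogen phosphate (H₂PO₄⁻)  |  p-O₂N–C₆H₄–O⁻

Rank by basicity of the departing species: weakest base leaves most easily.
dihydrogen phosphate (H₂PO₄⁻): pKₐ(H₃PO₄) ≈ 2.1
AcO⁻: pKₐ(CH₃COOH) ≈ 4.8 — resonance-stabilised but still a weak base
p-O₂N–C₆H₄–O⁻: pKₐ(p-nitrophenol) ≈ 7.2 — nitro group delocalises the charge; the classic chromogenic LG
RS⁻: pKₐ(RSH (a thiol)) ≈ 10.5 — moderately basic; rarely leaves without activation
CH₃CH₂O⁻: pKₐ(CH₃CH₂OH) ≈ 16

dihydrogen phosphate (H₂PO₄⁻) > AcO⁻ > p-O₂N–C₆H₄–O⁻ > RS⁻ > CH₃CH₂O⁻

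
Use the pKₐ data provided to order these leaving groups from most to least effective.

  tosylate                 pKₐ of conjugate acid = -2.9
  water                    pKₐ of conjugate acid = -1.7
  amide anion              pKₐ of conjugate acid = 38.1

Lower conjugate-acid pKₐ ⇒ weaker base ⇒ better leaving group.
Sorting by the given values: tosylate (-2.9), water (-1.7), amide anion (38.1).

tosylate > water > amide anion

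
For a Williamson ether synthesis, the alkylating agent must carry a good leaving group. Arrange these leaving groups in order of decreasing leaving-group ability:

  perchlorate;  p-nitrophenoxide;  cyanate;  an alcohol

perchlorate > an alcohol > cyanate > p-nitrophenoxide

A good leaving group is a weak base: the lower the pKₐ of its conjugate acid, the more readily it departs.
perchlorate: pKₐ(HClO₄) ≈ -10
an alcohol: pKₐ(R'OH₂⁺) ≈ -2.4
cyanate: pKₐ(HOCN) ≈ 3.5 — resonance between N and O
p-nitrophenoxide: pKₐ(p-nitrophenol) ≈ 7.2 — nitro group delocalises the charge; the classic chromogenic LG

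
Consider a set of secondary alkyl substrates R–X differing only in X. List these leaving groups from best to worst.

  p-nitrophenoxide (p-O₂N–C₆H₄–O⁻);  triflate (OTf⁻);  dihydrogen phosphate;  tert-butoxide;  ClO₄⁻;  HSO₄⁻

triflate (OTf⁻) > ClO₄⁻ > HSO₄⁻ > dihydrogen phosphate > p-nitrophenoxide (p-O₂N–C₆H₄–O⁻) > tert-butoxide

triflate (OTf⁻): pKₐ(CF₃SO₃H (triflic acid)) ≈ -14
ClO₄⁻: pKₐ(HClO₄) ≈ -10
HSO₄⁻: pKₐ(H₂SO₄) ≈ -3
dihydrogen phosphate: pKₐ(H₃PO₄) ≈ 2.1 — moderate base; biological leaving group after further activation
p-nitrophenoxide (p-O₂N–C₆H₄–O⁻): pKₐ(p-nitrophenol) ≈ 7.2 — nitro group delocalises the charge; the classic chromogenic LG
tert-butoxide: pKₐ(t-BuOH) ≈ 18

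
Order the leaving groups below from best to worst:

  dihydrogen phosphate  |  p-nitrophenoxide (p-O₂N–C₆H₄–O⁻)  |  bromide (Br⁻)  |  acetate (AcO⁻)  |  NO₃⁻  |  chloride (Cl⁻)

bromide (Br⁻) > chloride (Cl⁻) > NO₃⁻ > dihydrogen phosphate > acetate (AcO⁻) > p-nitrophenoxide (p-O₂N–C₆H₄–O⁻)

Rank by basicity of the departing species: weakest base leaves most easily.
bromide (Br⁻): pKₐ(HBr) ≈ -9
chloride (Cl⁻): pKₐ(HCl) ≈ -7
NO₃⁻: pKₐ(HNO₃) ≈ -1.3
dihydrogen phosphate: pKₐ(H₃PO₄) ≈ 2.1
acetate (AcO⁻): pKₐ(CH₃COOH) ≈ 4.8
p-nitrophenoxide (p-O₂N–C₆H₄–O⁻): pKₐ(p-nitrophenol) ≈ 7.2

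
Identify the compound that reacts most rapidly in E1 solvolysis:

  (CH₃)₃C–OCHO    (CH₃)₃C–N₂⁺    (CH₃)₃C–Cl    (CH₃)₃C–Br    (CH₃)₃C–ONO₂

(CH₃)₃C–N₂⁺

Identical carbon frameworks mean the comparison reduces to leaving-group quality.
A good leaving group is a weak base: the lower the pKₐ of its conjugate acid, the more readily it departs.
(CH₃)₃C–N₂⁺ loses N₂: no meaningful conjugate acid; N₂ departs as an exceptionally stable neutral molecule
(CH₃)₃C–Br loses Br⁻: pKₐ(HBr) ≈ -9
(CH₃)₃C–Cl loses Cl⁻: pKₐ(HCl) ≈ -7
(CH₃)₃C–ONO₂ loses NO₃⁻: pKₐ(HNO₃) ≈ -1.3
(CH₃)₃C–OCHO loses HCOO⁻: pKₐ(HCOOH) ≈ 3.8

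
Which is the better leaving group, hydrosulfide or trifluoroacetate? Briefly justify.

trifluoroacetate is the better leaving group.
pKₐ(CF₃COOH) ≈ 0.2 versus pKₐ(H₂S) ≈ 7: trifluoroacetate is the much weaker base.
Strongly electron-withdrawing CF₃ stabilises the carboxylate.

trifluoroacetate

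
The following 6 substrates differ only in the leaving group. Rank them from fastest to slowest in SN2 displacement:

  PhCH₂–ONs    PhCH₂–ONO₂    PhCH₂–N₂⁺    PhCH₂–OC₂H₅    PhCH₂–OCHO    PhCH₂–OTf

PhCH₂–N₂⁺ > PhCH₂–OTf > PhCH₂–ONs > PhCH₂–ONO₂ > PhCH₂–OCHO > PhCH₂–OC₂H₅

The skeletons are identical, so relative rate is governed entirely by leaving-group ability.
A good leaving group is a weak base: the lower the pKₐ of its conjugate acid, the more readily it departs.
PhCH₂–N₂⁺ loses N₂: no meaningful conjugate acid; N₂ departs as an exceptionally stable neutral molecule
PhCH₂–OTf loses OTf⁻: pKₐ(CF₃SO₃H (triflic acid)) ≈ -14
PhCH₂–ONs loses ONs⁻: pKₐ(p-O₂NC₆H₄SO₃H) ≈ -3.5
PhCH₂–ONO₂ loses NO₃⁻: pKₐ(HNO₃) ≈ -1.3
PhCH₂–OCHO loses HCOO⁻: pKₐ(HCOOH) ≈ 3.8
PhCH₂–OC₂H₅ loses CH₃CH₂O⁻: pKₐ(CH₃CH₂OH) ≈ 16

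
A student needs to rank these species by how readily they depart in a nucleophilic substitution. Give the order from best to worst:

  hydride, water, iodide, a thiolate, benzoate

iodide: pKₐ(HI) ≈ -10 — large, highly polarisable; very weak base
water: pKₐ(H₃O⁺) ≈ -1.7 — neutral; leaves from a protonated alcohol (R–OH₂⁺)
benzoate: pKₐ(C₆H₅COOH) ≈ 4.2 — aryl carboxylate
a thiolate: pKₐ(RSH (a thiol)) ≈ 10.5
hydride: pKₐ(H₂) ≈ 36 — extremely strong base; leaves only in special hydride-transfer contexts

iodide > water > benzoate > a thiolate > hydride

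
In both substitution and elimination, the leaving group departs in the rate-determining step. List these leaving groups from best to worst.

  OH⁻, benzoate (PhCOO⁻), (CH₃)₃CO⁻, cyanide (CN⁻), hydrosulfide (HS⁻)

benzoate (PhCOO⁻) > hydrosulfide (HS⁻) > cyanide (CN⁻) > OH⁻ > (CH₃)₃CO⁻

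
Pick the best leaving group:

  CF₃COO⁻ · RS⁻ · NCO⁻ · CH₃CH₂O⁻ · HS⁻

Leaving-group ability tracks the stability of the departed species; conjugate-acid pKₐ is the usual yardstick (lower pKₐ → better LG).
CF₃COO⁻: pKₐ(CF₃COOH) ≈ 0.2
NCO⁻: pKₐ(HOCN) ≈ 3.5
HS⁻: pKₐ(H₂S) ≈ 7
RS⁻: pKₐ(RSH (a thiol)) ≈ 10.5
CH₃CH₂O⁻: pKₐ(CH₃CH₂OH) ≈ 16

CF₃COO⁻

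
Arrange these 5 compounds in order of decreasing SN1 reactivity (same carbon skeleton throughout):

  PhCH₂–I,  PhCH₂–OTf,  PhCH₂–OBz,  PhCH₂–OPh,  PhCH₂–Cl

With the same alkyl group throughout, only the leaving group differentiates the rates.
Leaving-group ability tracks the stability of the departed species; conjugate-acid pKₐ is the usual yardstick (lower pKₐ → better LG).
PhCH₂–OTf loses OTf⁻: pKₐ(CF₃SO₃H (triflic acid)) ≈ -14
PhCH₂–I loses I⁻: pKₐ(HI) ≈ -10
PhCH₂–Cl loses Cl⁻: pKₐ(HCl) ≈ -7
PhCH₂–OBz loses PhCOO⁻: pKₐ(C₆H₅COOH) ≈ 4.2
PhCH₂–OPh loses PhO⁻: pKₐ(C₆H₅OH (phenol)) ≈ 10

PhCH₂–OTf > PhCH₂–I > PhCH₂–Cl > PhCH₂–OBz > PhCH₂–OPh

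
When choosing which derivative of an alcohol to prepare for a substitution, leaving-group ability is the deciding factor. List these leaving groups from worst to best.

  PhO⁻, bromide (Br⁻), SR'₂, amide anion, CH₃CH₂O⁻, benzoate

amide anion < CH₃CH₂O⁻ < PhO⁻ < benzoate < SR'₂ < bromide (Br⁻)

A good leaving group is a weak base: the lower the pKₐ of its conjugate acid, the more readily it departs.
bromide (Br⁻): pKₐ(HBr) ≈ -9
SR'₂: pKₐ(R'₂SH⁺) ≈ -7
benzoate: pKₐ(C₆H₅COOH) ≈ 4.2
PhO⁻: pKₐ(C₆H₅OH (phenol)) ≈ 10 — resonance into the ring helps, but still a poor LG
CH₃CH₂O⁻: pKₐ(CH₃CH₂OH) ≈ 16
amide anion: pKₐ(NH₃) ≈ 38 — extremely strong base; never a leaving group
The question asks for worst first, so the sequence is read in increasing leaving-group ability.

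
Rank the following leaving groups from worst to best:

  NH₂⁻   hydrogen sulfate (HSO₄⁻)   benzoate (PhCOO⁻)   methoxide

hydrogen sulfate (HSO₄⁻): pKₐ(H₂SO₄) ≈ -3
benzoate (PhCOO⁻): pKₐ(C₆H₅COOH) ≈ 4.2
methoxide: pKₐ(CH₃OH) ≈ 15.5
NH₂⁻: pKₐ(NH₃) ≈ 38
Listed from poorest to best leaving group as asked.

NH₂⁻ < methoxide < benzoate (PhCOO⁻) < hydrogen sulfate (HSO₄⁻)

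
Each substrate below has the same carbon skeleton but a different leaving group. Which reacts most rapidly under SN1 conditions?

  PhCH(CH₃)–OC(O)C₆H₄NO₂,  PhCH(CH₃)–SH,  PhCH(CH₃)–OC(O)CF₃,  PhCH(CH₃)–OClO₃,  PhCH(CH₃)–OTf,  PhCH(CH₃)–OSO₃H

With the same alkyl group throughout, only the leaving group differentiates the rates.
A good leaving group is a weak base: the lower the pKₐ of its conjugate acid, the more readily it departs.
PhCH(CH₃)–OTf loses OTf⁻: pKₐ(CF₃SO₃H (triflic acid)) ≈ -14
PhCH(CH₃)–OClO₃ loses ClO₄⁻: pKₐ(HClO₄) ≈ -10
PhCH(CH₃)–OSO₃H loses HSO₄⁻: pKₐ(H₂SO₄) ≈ -3
PhCH(CH₃)–OC(O)CF₃ loses CF₃COO⁻: pKₐ(CF₃COOH) ≈ 0.2
PhCH(CH₃)–OC(O)C₆H₄NO₂ loses p-O₂N–C₆H₄–COO⁻: pKₐ(p-nitrobenzoic acid) ≈ 3.4
PhCH(CH₃)–SH loses HS⁻: pKₐ(H₂S) ≈ 7

PhCH(CH₃)–OTf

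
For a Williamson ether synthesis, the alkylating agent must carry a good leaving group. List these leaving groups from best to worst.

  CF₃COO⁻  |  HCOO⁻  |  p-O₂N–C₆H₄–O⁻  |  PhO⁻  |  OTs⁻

OTs⁻ > CF₃COO⁻ > HCOO⁻ > p-O₂N–C₆H₄–O⁻ > PhO⁻

Rank by basicity of the departing species: weakest base leaves most easily.
OTs⁻: pKₐ(p-CH₃C₆H₄SO₃H (TsOH)) ≈ -2.8
CF₃COO⁻: pKₐ(CF₃COOH) ≈ 0.2
HCOO⁻: pKₐ(HCOOH) ≈ 3.8
p-O₂N–C₆H₄–O⁻: pKₐ(p-nitrophenol) ≈ 7.2
PhO⁻: pKₐ(C₆H₅OH (phenol)) ≈ 10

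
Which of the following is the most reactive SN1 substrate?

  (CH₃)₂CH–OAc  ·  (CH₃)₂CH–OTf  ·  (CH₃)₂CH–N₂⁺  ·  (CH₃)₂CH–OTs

(CH₃)₂CH–N₂⁺

The skeletons are identical, so relative rate is governed entirely by leaving-group ability.
The more stable X⁻ (or X) is on its own — i.e. the weaker a base it is — the better a leaving group it makes.
(CH₃)₂CH–N₂⁺ loses N₂: no meaningful conjugate acid; N₂ departs as an exceptionally stable neutral molecule
(CH₃)₂CH–OTf loses OTf⁻: pKₐ(CF₃SO₃H (triflic acid)) ≈ -14
(CH₃)₂CH–OTs loses OTs⁻: pKₐ(p-CH₃C₆H₄SO₃H (TsOH)) ≈ -2.8
(CH₃)₂CH–OAc loses AcO⁻: pKₐ(CH₃COOH) ≈ 4.8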